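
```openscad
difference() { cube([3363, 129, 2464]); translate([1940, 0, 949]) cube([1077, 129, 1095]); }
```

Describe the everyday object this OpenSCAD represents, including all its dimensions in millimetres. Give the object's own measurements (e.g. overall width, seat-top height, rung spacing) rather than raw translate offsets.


A wall 3363 mm long (x), 129 mm thick (y), 2464 mm tall, with a rectangular window opening cut through it. The opening is 1077 mm wide and 1095 mm tall; its sill is at z = 949 mm and its near (−x) edge is 1940 mm from the wall's −x end. The opening passes through the full wall thickness.


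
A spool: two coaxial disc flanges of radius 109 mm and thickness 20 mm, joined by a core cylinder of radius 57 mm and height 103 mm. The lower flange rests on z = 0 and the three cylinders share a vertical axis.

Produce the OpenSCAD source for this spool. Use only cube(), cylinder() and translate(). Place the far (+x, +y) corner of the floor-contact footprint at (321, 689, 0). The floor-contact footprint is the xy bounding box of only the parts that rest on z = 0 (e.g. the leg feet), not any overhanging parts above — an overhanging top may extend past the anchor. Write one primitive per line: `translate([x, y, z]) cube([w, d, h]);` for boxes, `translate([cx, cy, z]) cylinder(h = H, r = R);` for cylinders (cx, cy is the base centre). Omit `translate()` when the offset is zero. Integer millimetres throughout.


translate([212, 580, 0]) cylinder(h = 20, r = 109);
translate([212, 580, 20]) cylinder(h = 103, r = 57);
translate([212, 580, 123]) cylinder(h = 20, r = 109);


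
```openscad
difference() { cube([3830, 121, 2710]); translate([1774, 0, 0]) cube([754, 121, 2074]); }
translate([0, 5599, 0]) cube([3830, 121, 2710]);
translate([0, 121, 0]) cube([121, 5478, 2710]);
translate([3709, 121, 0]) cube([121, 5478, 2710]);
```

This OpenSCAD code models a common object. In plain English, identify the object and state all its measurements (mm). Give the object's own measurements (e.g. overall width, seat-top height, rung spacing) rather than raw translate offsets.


A single room: four walls, each 2710 mm tall and 121 mm thick, enclosing an outside footprint 3830×5720 mm (x × y), no floor or roof. The front and back walls (−y and +y sides) run the full x-width; the side walls fit between their inner faces. A door opening 754 mm wide and 2074 mm tall is cut through the front wall from the floor up, its −x edge 1774 mm from the wall's −x end.


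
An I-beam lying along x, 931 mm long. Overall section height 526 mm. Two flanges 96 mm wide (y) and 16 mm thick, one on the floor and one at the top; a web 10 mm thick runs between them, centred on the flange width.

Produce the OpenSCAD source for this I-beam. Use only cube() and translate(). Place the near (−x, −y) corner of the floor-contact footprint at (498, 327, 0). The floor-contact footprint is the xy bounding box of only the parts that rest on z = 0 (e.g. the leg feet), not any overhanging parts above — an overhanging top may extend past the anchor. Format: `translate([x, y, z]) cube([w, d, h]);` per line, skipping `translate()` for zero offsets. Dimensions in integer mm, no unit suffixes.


translate([498, 327, 0]) cube([931, 96, 16]);
translate([498, 370, 16]) cube([931, 10, 494]);
translate([498, 327, 510]) cube([931, 96, 16]);


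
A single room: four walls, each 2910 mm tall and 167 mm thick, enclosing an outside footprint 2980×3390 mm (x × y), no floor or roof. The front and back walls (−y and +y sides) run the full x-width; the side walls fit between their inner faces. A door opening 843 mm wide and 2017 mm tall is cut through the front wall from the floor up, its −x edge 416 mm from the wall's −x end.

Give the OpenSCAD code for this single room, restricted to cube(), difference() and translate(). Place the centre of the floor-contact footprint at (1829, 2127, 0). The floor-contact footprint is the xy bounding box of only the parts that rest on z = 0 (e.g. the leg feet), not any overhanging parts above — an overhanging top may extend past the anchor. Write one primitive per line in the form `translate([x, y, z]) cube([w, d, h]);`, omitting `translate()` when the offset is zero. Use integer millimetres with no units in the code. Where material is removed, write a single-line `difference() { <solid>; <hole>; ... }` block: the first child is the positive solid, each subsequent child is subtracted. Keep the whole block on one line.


difference() { translate([339, 432, 0]) cube([2980, 167, 2910]); translate([755, 432, 0]) cube([843, 167, 2017]); }
translate([339, 3655, 0]) cube([2980, 167, 2910]);
translate([339, 599, 0]) cube([167, 3056, 2910]);
translate([3152, 599, 0]) cube([167, 3056, 2910]);


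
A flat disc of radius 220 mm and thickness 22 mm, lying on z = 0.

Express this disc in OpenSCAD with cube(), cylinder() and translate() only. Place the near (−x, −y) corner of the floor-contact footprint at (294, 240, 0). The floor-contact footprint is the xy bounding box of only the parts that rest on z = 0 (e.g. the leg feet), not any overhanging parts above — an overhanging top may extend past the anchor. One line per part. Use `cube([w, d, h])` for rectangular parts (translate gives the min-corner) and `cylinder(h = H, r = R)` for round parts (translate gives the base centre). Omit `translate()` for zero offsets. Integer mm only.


translate([514, 460, 0]) cylinder(h = 22, r = 220);


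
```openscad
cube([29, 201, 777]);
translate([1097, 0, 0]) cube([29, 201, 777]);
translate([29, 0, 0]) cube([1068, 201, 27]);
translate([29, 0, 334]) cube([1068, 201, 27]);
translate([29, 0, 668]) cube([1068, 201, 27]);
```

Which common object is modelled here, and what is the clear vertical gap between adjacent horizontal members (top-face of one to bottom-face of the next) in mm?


A bookshelf. The clear shelf gap is 307 mm.

Two tall side panels with 3 horizontal boards between them — a bookshelf. The first two shelf undersides are at z = 0 and z = 334; with shelf thickness 27, the clear gap is 334 − 0 − 27 = 307 mm.


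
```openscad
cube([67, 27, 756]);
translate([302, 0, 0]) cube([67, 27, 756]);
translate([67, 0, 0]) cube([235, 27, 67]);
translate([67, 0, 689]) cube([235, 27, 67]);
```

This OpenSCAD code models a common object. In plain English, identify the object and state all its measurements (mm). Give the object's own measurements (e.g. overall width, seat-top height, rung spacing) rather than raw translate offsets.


A rectangular picture frame lying in the x–z plane (depth along y). The opening is 235 mm wide (x) by 622 mm tall (z), surrounded by a border 67 mm wide on all four sides. The frame is 27 mm deep and is made of two full-height vertical stiles with two horizontal rails fitted between them.


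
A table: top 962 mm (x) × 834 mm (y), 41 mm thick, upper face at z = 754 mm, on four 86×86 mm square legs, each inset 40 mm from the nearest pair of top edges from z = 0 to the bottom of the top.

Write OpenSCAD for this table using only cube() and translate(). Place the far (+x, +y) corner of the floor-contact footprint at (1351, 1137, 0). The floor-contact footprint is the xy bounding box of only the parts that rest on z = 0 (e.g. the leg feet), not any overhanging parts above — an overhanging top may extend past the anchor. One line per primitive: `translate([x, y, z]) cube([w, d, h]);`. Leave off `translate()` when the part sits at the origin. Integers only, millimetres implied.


// leg_h = 754 - 41 = 713
translate([429, 343, 713]) cube([962, 834, 41]);
translate([469, 383, 0]) cube([86, 86, 713]);
translate([1265, 383, 0]) cube([86, 86, 713]);
translate([469, 1051, 0]) cube([86, 86, 713]);
translate([1265, 1051, 0]) cube([86, 86, 713]);


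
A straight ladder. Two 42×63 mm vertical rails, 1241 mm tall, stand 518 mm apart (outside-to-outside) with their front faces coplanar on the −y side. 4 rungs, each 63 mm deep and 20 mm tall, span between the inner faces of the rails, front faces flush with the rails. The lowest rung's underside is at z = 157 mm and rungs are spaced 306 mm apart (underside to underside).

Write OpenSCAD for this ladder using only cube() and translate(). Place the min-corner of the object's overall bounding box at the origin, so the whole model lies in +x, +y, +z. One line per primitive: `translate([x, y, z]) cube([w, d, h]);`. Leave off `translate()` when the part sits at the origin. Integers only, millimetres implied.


cube([42, 63, 1241]);
translate([476, 0, 0]) cube([42, 63, 1241]);
translate([42, 0, 157]) cube([434, 63, 20]);
translate([42, 0, 463]) cube([434, 63, 20]);
translate([42, 0, 769]) cube([434, 63, 20]);
translate([42, 0, 1075]) cube([434, 63, 20]);


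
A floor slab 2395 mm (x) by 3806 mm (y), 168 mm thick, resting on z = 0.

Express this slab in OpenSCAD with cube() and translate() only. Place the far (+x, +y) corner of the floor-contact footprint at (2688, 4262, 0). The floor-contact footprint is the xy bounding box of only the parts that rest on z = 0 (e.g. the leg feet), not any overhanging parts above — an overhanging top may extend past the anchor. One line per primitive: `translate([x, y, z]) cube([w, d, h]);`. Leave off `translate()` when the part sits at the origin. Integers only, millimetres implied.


translate([293, 456, 0]) cube([2395, 3806, 168]);


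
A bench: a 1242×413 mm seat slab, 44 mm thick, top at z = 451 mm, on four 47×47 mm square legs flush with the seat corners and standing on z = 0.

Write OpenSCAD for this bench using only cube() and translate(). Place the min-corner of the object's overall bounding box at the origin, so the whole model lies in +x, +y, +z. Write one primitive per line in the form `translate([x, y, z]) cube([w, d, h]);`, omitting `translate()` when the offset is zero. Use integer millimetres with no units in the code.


// leg_h = 451 − 44 = 407
translate([0, 0, 407]) cube([1242, 413, 44]);
cube([47, 47, 407]);
translate([0, 366, 0]) cube([47, 47, 407]);
translate([1195, 0, 0]) cube([47, 47, 407]);
translate([1195, 366, 0]) cube([47, 47, 407]);


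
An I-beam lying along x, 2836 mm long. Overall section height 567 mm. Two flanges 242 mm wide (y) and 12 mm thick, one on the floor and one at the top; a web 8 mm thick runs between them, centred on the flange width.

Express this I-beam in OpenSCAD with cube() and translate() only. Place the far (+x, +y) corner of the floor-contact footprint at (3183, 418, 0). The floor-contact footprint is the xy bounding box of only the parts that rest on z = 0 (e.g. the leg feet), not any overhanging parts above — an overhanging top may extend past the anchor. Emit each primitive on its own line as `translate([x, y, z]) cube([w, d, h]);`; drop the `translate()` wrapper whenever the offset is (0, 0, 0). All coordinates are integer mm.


translate([347, 176, 0]) cube([2836, 242, 12]);
translate([347, 293, 12]) cube([2836, 8, 543]);
translate([347, 176, 555]) cube([2836, 242, 12]);


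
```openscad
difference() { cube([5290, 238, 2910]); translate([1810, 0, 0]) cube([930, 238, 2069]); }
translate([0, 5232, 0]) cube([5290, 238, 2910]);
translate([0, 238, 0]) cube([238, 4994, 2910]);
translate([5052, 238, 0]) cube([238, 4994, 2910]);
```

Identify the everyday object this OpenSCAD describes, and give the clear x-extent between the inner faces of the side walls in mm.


A single room. The interior width is 4814 mm.

Four walls enclosing a rectangle with a door in the front wall — a room. Outside width 5290 minus two 238 mm walls gives 4814 mm.


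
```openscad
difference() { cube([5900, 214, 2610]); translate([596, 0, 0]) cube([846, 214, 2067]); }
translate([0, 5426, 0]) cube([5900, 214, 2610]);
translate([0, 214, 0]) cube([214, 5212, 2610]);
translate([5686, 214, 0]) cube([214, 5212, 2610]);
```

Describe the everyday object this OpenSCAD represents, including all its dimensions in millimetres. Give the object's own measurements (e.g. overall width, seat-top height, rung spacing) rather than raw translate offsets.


A single room: four walls, each 2610 mm tall and 214 mm thick, enclosing an outside footprint 5900×5640 mm (x × y), no floor or roof. The front and back walls (−y and +y sides) run the full x-width; the side walls fit between their inner faces. A door opening 846 mm wide and 2067 mm tall is cut through the front wall from the floor up, its −x edge 596 mm from the wall's −x end.


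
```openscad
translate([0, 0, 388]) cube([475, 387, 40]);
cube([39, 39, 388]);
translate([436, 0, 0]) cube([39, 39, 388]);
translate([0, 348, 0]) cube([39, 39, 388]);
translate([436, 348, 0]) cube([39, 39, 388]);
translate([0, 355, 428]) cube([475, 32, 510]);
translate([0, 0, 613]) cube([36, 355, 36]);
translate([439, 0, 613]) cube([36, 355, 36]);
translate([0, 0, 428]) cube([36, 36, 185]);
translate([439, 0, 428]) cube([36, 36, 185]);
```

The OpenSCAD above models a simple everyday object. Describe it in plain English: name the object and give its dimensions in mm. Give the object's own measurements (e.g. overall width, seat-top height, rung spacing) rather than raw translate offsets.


A chair. The seat is a 475×387×40 mm slab with its top at z = 428 mm, on four 39×39 mm corner legs (flush with the seat edges, standing on z = 0). A flat backrest 32 mm thick, 510 mm tall, spans the full seat width and rises from the seat top along its +y edge, rear face flush with the rear of the seat. Two armrests of 36×36 mm section run along each side from the seat's front edge to the front of the backrest, top faces 221 mm above the seat top and outer faces flush with the seat's x-edges; a 36×36 mm post under the front of each armrest stands on the seat at the front corner.


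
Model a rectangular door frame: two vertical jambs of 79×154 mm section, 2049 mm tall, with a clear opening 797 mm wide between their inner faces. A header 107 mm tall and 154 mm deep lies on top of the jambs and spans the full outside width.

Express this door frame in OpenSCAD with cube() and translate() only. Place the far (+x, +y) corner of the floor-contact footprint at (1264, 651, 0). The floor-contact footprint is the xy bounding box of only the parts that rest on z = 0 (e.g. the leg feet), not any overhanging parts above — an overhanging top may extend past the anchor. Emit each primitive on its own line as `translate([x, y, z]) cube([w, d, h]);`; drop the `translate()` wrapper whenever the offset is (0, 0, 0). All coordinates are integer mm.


translate([309, 497, 0]) cube([79, 154, 2049]);
translate([1185, 497, 0]) cube([79, 154, 2049]);
translate([309, 497, 2049]) cube([955, 154, 107]);


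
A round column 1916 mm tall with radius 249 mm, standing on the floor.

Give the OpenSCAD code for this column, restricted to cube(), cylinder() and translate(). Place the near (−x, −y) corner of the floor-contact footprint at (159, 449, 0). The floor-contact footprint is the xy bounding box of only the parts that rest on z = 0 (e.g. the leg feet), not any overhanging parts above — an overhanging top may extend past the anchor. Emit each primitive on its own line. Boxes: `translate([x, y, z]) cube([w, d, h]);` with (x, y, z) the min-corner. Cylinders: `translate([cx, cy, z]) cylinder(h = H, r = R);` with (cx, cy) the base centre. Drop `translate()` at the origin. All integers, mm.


translate([408, 698, 0]) cylinder(h = 1916, r = 249);


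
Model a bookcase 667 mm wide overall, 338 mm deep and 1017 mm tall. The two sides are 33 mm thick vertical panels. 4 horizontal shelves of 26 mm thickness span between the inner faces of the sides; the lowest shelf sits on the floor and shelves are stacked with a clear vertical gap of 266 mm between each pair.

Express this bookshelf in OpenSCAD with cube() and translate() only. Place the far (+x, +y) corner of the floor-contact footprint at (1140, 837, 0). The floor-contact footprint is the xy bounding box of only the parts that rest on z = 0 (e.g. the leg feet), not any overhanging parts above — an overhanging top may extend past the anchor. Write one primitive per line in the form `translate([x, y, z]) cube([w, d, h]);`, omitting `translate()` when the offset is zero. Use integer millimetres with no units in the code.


translate([473, 499, 0]) cube([33, 338, 1017]);
translate([1107, 499, 0]) cube([33, 338, 1017]);
translate([506, 499, 0]) cube([601, 338, 26]);
translate([506, 499, 292]) cube([601, 338, 26]);
translate([506, 499, 584]) cube([601, 338, 26]);
translate([506, 499, 876]) cube([601, 338, 26]);


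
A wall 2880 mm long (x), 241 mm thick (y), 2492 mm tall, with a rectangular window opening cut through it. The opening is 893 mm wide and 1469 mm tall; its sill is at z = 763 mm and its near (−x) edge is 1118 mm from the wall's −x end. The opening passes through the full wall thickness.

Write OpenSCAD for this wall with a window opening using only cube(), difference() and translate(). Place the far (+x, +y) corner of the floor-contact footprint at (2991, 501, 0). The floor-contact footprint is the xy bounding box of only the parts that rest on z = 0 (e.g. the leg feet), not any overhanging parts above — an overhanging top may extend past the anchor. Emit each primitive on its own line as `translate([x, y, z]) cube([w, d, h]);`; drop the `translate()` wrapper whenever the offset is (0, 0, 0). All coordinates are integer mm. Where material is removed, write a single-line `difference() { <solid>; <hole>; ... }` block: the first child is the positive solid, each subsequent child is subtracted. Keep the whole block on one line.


difference() { translate([111, 260, 0]) cube([2880, 241, 2492]); translate([1229, 260, 763]) cube([893, 241, 1469]); }


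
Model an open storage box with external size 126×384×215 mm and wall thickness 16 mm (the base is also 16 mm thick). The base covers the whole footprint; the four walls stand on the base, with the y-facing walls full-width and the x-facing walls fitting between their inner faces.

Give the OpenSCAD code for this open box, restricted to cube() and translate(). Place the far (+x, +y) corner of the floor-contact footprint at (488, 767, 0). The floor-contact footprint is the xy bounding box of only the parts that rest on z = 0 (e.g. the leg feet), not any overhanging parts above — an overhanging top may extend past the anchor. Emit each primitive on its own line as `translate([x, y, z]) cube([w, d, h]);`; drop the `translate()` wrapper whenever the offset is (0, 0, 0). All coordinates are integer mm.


translate([362, 383, 0]) cube([126, 384, 16]);
translate([362, 383, 16]) cube([126, 16, 199]);
translate([362, 751, 16]) cube([126, 16, 199]);
translate([362, 399, 16]) cube([16, 352, 199]);
translate([472, 399, 16]) cube([16, 352, 199]);


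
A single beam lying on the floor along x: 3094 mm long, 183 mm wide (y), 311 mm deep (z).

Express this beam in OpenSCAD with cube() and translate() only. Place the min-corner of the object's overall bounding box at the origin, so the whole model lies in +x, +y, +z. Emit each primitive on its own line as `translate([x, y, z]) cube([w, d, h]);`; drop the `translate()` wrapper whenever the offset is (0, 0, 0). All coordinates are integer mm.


cube([3094, 183, 311]);


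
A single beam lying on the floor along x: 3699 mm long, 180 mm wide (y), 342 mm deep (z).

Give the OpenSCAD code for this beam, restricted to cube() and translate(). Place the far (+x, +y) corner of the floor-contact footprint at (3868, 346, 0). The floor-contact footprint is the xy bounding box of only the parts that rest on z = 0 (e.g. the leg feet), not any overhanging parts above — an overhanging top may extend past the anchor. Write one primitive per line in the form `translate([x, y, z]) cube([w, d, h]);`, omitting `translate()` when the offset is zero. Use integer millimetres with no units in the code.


translate([169, 166, 0]) cube([3699, 180, 342]);


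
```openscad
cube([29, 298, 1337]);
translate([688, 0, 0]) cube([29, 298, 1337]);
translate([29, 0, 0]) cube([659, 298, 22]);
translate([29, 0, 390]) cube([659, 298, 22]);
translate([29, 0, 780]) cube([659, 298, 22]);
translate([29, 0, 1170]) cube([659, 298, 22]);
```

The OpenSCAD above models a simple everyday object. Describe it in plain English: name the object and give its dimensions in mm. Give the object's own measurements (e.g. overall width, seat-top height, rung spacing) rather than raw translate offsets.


An open bookshelf. Two side panels, each 29 mm thick, 298 mm deep and 1337 mm tall, stand 717 mm apart (outside-to-outside). Between them sit 4 shelves, each 22 mm thick and 298 mm deep, spanning the full gap between the sides. The bottom shelf rests on the floor (its underside at z = 0) and the clear gap between one shelf's top and the next shelf's underside is 368 mm.


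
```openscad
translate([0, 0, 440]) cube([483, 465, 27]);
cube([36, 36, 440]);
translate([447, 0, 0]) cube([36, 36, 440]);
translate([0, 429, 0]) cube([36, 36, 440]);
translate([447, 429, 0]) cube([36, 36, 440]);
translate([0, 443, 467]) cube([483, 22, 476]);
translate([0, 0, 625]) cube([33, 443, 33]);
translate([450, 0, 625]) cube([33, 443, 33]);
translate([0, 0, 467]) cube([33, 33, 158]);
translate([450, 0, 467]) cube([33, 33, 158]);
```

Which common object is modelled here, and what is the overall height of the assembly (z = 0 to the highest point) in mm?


A chair. The overall height is 943 mm.

A slab on four corner posts with a tall panel at the back — a chair. The seat slab sits at z = 440 with thickness 27, and the 476 mm backrest starts at the seat top, so the overall height is 440 + 27 + 476 = 943 mm.


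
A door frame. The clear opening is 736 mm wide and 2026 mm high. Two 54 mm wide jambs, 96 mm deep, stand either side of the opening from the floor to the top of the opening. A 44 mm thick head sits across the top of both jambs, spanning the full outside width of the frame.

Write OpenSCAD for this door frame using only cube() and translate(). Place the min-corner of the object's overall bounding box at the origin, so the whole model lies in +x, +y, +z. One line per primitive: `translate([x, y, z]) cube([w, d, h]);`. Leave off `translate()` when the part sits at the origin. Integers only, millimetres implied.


cube([54, 96, 2026]);
translate([790, 0, 0]) cube([54, 96, 2026]);
translate([0, 0, 2026]) cube([844, 96, 44]);


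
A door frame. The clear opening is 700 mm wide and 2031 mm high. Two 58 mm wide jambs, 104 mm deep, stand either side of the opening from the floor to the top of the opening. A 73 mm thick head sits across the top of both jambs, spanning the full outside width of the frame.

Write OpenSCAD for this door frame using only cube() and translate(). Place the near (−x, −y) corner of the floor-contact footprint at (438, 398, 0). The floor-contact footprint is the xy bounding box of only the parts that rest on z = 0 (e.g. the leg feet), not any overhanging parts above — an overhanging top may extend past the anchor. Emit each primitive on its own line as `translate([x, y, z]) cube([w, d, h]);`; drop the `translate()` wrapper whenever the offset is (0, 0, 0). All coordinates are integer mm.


translate([438, 398, 0]) cube([58, 104, 2031]);
translate([1196, 398, 0]) cube([58, 104, 2031]);
translate([438, 398, 2031]) cube([816, 104, 73]);


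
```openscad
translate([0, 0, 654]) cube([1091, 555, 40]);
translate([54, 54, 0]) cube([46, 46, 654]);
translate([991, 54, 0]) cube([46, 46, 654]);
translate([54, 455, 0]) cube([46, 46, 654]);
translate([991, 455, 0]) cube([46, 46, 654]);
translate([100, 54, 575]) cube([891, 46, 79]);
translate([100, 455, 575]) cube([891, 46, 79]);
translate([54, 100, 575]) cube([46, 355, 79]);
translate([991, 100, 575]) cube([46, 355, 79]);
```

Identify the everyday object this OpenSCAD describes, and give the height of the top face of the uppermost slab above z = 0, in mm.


A table. The table height is 694 mm.

A 1091×555×40 slab sits at z = 654 on four 46 mm square posts — a table. The top surface is at 654 + 40 = 694 mm.


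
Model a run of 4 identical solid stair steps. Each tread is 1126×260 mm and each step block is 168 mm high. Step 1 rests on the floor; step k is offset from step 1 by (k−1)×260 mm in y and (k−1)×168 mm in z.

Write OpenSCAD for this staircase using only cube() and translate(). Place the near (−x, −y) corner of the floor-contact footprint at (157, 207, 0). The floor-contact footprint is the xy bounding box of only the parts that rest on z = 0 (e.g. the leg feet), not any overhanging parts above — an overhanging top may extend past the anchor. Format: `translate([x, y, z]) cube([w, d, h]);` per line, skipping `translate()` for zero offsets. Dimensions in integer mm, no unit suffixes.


translate([157, 207, 0]) cube([1126, 260, 168]);
translate([157, 467, 168]) cube([1126, 260, 168]);
translate([157, 727, 336]) cube([1126, 260, 168]);
translate([157, 987, 504]) cube([1126, 260, 168]);


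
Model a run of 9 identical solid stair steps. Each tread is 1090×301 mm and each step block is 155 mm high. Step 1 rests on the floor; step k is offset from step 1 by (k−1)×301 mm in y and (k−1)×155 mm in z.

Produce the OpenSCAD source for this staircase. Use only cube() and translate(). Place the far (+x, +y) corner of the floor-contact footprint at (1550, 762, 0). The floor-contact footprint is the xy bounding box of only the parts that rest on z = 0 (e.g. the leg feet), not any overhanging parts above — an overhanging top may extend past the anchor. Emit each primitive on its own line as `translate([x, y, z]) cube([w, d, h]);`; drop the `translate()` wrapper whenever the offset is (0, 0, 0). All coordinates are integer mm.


translate([460, 461, 0]) cube([1090, 301, 155]);
translate([460, 762, 155]) cube([1090, 301, 155]);
translate([460, 1063, 310]) cube([1090, 301, 155]);
translate([460, 1364, 465]) cube([1090, 301, 155]);
translate([460, 1665, 620]) cube([1090, 301, 155]);
translate([460, 1966, 775]) cube([1090, 301, 155]);
translate([460, 2267, 930]) cube([1090, 301, 155]);
translate([460, 2568, 1085]) cube([1090, 301, 155]);
translate([460, 2869, 1240]) cube([1090, 301, 155]);


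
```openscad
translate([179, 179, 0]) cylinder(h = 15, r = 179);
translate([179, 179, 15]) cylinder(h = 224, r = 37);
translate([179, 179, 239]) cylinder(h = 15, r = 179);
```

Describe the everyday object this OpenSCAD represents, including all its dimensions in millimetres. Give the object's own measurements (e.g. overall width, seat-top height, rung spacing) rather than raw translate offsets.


A spool: two coaxial disc flanges of radius 179 mm and thickness 15 mm, joined by a core cylinder of radius 37 mm and height 224 mm. The lower flange rests on z = 0 and the three cylinders share a vertical axis.


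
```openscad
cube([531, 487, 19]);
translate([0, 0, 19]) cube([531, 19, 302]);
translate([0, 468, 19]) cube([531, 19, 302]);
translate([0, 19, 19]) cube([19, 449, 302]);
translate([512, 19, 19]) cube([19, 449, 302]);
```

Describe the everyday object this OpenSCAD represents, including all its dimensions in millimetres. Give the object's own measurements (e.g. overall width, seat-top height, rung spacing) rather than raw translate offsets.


An open-topped rectangular box: outside dimensions 531×487×321 mm, with a uniform wall and base thickness of 19 mm. The base is a full 531×487 slab on the floor; four walls sit on top of the base. The front and back walls (the −y and +y sides) span the full width; the two side walls fit between them.


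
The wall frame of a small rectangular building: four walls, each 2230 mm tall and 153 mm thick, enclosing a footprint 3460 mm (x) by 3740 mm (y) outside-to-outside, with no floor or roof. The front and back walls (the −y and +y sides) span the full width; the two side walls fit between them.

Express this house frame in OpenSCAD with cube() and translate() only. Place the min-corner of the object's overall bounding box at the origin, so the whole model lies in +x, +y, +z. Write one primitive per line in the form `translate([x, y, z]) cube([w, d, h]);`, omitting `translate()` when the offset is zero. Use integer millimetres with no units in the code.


cube([3460, 153, 2230]);
translate([0, 3587, 0]) cube([3460, 153, 2230]);
translate([0, 153, 0]) cube([153, 3434, 2230]);
translate([3307, 153, 0]) cube([153, 3434, 2230]);


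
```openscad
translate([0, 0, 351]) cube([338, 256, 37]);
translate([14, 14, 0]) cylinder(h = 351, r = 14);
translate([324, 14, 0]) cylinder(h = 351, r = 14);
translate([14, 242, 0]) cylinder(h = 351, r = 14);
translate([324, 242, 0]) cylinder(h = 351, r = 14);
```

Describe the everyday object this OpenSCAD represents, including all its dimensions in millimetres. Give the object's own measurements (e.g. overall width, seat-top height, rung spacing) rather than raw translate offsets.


A simple wooden stool: a rectangular seat 338 mm (x) by 256 mm (y), 37 mm thick, top face at z = 388 mm, on four round legs, each 28 mm in diameter. The legs rest on z = 0, each leg's axis is inset half a diameter from the nearest pair of seat edges (so the leg's bounding box is flush with the corner).


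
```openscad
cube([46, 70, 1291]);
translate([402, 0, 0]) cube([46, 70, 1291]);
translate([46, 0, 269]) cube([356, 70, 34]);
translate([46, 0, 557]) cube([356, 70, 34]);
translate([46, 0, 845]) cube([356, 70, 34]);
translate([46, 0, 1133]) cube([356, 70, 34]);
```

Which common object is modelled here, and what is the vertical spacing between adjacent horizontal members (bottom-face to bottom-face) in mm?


A ladder. The rung spacing is 288 mm.

Two tall 46×70 posts with 4 short bars between them — a ladder. Adjacent rungs sit at z = 269 and z = 557, so the spacing is 557 − 269 = 288 mm.


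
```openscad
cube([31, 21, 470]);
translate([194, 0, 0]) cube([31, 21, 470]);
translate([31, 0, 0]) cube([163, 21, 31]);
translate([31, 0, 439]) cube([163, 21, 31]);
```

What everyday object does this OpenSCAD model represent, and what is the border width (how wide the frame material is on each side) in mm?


A picture frame. The border width is 31 mm.

Four thin pieces enclosing a rectangular opening — a picture frame. The two full-height stiles are 470 mm tall; the top rail sits at z = 439 and is 31 mm tall, so the border above the opening is 470 − 439 = 31 mm, matching the stile x-width.


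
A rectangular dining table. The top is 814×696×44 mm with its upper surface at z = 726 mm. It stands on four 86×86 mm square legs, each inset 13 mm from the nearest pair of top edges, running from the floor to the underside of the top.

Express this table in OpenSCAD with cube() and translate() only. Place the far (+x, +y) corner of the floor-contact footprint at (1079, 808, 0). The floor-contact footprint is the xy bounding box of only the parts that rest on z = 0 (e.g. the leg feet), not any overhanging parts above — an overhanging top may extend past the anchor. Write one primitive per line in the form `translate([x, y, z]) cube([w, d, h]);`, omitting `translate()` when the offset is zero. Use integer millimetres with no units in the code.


translate([278, 125, 682]) cube([814, 696, 44]);
translate([291, 138, 0]) cube([86, 86, 682]);
translate([993, 138, 0]) cube([86, 86, 682]);
translate([291, 722, 0]) cube([86, 86, 682]);
translate([993, 722, 0]) cube([86, 86, 682]);


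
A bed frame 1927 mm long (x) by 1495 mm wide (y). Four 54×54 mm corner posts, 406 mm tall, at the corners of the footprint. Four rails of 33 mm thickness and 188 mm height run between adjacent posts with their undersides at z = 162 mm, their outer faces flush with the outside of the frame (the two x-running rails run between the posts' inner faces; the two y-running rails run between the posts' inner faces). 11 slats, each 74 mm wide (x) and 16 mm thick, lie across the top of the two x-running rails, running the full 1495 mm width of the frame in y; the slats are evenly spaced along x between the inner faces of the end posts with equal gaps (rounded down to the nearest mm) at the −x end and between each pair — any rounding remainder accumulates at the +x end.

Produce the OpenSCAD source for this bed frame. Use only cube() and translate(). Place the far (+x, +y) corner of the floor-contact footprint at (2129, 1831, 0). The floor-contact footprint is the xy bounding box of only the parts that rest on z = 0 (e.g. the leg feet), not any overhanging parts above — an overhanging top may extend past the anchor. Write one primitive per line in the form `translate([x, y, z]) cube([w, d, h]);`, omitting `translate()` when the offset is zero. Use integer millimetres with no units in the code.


translate([202, 336, 0]) cube([54, 54, 406]);
translate([202, 1777, 0]) cube([54, 54, 406]);
translate([2075, 336, 0]) cube([54, 54, 406]);
translate([2075, 1777, 0]) cube([54, 54, 406]);
translate([256, 336, 162]) cube([1819, 33, 188]);
translate([256, 1798, 162]) cube([1819, 33, 188]);
translate([202, 390, 162]) cube([33, 1387, 188]);
translate([2096, 390, 162]) cube([33, 1387, 188]);
translate([339, 336, 350]) cube([74, 1495, 16]);
translate([496, 336, 350]) cube([74, 1495, 16]);
translate([653, 336, 350]) cube([74, 1495, 16]);
translate([810, 336, 350]) cube([74, 1495, 16]);
translate([967, 336, 350]) cube([74, 1495, 16]);
translate([1124, 336, 350]) cube([74, 1495, 16]);
translate([1281, 336, 350]) cube([74, 1495, 16]);
translate([1438, 336, 350]) cube([74, 1495, 16]);
translate([1595, 336, 350]) cube([74, 1495, 16]);
translate([1752, 336, 350]) cube([74, 1495, 16]);
translate([1909, 336, 350]) cube([74, 1495, 16]);


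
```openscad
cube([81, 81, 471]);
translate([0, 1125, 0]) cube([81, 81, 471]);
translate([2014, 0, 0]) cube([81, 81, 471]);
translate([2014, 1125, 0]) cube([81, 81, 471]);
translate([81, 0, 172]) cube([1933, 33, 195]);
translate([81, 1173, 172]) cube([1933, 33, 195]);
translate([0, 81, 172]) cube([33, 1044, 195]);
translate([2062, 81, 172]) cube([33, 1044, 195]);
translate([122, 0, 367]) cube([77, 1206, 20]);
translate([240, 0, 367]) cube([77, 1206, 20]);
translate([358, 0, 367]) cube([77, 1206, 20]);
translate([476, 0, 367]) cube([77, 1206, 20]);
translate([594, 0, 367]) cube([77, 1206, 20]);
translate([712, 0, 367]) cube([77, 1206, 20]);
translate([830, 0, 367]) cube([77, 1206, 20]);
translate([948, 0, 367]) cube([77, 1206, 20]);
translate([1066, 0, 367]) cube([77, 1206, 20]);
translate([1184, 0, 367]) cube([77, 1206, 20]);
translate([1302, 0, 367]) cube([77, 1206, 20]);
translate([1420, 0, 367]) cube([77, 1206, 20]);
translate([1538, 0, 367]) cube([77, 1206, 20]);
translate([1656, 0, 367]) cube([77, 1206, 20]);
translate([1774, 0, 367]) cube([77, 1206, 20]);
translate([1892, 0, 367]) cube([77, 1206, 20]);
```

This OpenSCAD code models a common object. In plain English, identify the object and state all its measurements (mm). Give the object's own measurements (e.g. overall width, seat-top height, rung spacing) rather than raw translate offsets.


A bed frame 2095 mm long (x) by 1206 mm wide (y). Four 81×81 mm corner posts, 471 mm tall, at the corners of the footprint. Four rails of 33 mm thickness and 195 mm height run between adjacent posts with their undersides at z = 172 mm, their outer faces flush with the outside of the frame (the two x-running rails run between the posts' inner faces; the two y-running rails run between the posts' inner faces). 16 slats, each 77 mm wide (x) and 20 mm thick, lie across the top of the two x-running rails, running the full 1206 mm width of the frame in y; along x they sit between the end posts with a 41 mm gap after the −x posts and between neighbouring slats, leaving 45 mm before the +x posts.


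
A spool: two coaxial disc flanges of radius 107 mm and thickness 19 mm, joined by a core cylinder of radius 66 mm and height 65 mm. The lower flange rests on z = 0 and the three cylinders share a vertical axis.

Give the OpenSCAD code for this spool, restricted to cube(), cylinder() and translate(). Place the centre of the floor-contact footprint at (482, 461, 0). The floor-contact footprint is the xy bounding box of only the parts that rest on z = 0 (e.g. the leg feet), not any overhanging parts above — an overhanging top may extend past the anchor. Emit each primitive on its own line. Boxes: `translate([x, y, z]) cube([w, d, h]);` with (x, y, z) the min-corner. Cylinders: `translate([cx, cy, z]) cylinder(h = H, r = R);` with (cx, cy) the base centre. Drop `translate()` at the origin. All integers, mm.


translate([482, 461, 0]) cylinder(h = 19, r = 107);
translate([482, 461, 19]) cylinder(h = 65, r = 66);
translate([482, 461, 84]) cylinder(h = 19, r = 107);


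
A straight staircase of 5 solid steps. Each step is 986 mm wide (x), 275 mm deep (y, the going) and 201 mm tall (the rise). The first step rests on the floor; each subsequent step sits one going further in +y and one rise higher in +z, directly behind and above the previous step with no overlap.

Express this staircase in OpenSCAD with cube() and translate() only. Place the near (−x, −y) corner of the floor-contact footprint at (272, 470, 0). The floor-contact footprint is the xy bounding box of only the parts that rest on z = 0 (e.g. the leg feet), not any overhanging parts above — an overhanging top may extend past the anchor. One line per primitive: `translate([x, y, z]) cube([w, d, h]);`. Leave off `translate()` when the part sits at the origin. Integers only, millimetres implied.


translate([272, 470, 0]) cube([986, 275, 201]);
translate([272, 745, 201]) cube([986, 275, 201]);
translate([272, 1020, 402]) cube([986, 275, 201]);
translate([272, 1295, 603]) cube([986, 275, 201]);
translate([272, 1570, 804]) cube([986, 275, 201]);


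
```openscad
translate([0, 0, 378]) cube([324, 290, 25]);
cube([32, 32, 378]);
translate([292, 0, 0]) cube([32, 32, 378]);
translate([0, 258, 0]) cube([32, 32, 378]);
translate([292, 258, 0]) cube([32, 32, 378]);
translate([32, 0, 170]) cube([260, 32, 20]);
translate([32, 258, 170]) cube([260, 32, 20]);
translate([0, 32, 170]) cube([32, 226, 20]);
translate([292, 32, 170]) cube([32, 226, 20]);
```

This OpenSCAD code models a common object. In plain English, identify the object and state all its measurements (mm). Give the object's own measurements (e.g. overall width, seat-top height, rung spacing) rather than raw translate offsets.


A simple wooden stool: a rectangular seat 324 mm (x) by 290 mm (y), 25 mm thick, top face at z = 403 mm, on four square legs, each 32×32 mm in cross-section. The legs rest on z = 0, each flush with a corner of the seat. Four stretchers, 32 mm wide and 20 mm tall, connect adjacent legs with their undersides at z = 170 mm, each running between the inner faces of the legs it joins and aligned with the legs' outer faces on the other axis.


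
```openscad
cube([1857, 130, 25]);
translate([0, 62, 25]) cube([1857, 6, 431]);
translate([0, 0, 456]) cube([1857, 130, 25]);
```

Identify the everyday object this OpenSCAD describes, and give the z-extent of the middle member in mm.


An I-beam. The web height is 431 mm.

Two wide flanges with a thin centred web — an I-beam. Overall 481 mm minus two 25 mm flanges gives a web of 481 − 2·25 = 431 mm.


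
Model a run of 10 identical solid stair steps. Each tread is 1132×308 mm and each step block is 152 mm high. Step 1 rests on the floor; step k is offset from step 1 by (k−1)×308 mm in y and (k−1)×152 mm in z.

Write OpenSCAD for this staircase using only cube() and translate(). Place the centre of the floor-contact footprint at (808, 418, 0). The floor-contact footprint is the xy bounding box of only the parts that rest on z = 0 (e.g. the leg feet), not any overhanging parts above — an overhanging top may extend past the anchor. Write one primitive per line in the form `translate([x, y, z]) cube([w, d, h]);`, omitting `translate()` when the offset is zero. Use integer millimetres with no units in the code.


translate([242, 264, 0]) cube([1132, 308, 152]);
translate([242, 572, 152]) cube([1132, 308, 152]);
translate([242, 880, 304]) cube([1132, 308, 152]);
translate([242, 1188, 456]) cube([1132, 308, 152]);
translate([242, 1496, 608]) cube([1132, 308, 152]);
translate([242, 1804, 760]) cube([1132, 308, 152]);
translate([242, 2112, 912]) cube([1132, 308, 152]);
translate([242, 2420, 1064]) cube([1132, 308, 152]);
translate([242, 2728, 1216]) cube([1132, 308, 152]);
translate([242, 3036, 1368]) cube([1132, 308, 152]);
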